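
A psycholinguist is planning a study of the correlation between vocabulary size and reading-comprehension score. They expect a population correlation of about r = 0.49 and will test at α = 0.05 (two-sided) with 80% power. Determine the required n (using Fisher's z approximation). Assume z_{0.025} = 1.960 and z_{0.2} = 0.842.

Fisher's z: C = ½·ln((1+r)/(1−r)) = ½·ln(2.9216) = 0.5361.
n = ((z_{α/2} + z_β)/C)² + 3.
(1.960 + 0.842) / 0.5361 = 2.802 / 0.5361 = 5.227.
n = 5.227² + 3 = 27.32 + 3 = 30.3.
Round up.

n = 31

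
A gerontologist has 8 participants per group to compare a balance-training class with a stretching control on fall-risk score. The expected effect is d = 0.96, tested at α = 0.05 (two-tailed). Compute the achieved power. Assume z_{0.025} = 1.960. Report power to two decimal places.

power ≈ 0.48

For two equal groups, power = Φ(d·√(n/2) − z_{α/2}).
d·√(n/2) = 0.96 × √(8/2) = 0.96 × 2.000 = 1.920.
z_β = 1.920 − 1.960 = -0.040.
Power = Φ(-0.040) = 0.484.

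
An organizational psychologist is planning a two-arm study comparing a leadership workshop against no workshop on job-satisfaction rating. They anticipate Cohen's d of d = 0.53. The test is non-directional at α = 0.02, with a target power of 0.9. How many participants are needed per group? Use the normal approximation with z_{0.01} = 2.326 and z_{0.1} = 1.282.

n = 93 per group

For two independent groups with equal n: n = 2·((z_{α/2} + z_β) / d)².
z_{α/2} + z_β = 2.326 + 1.282 = 3.608.
n = 2 × (3.608 / 0.53)² = 2 × 6.808² = 2 × 46.34 = 92.7.
Round up to the next whole participant.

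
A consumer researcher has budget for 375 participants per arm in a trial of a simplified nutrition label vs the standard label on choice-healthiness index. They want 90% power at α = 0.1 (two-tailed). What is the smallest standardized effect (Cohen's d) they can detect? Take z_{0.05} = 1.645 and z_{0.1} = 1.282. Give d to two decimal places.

For two independent groups of n = 375 each: d_min = (z_{α/2} + z_β)·√(2/n).
z-sum = 1.645 + 1.282 = 2.927.
d_min = 2.927 × √(2/375) = 2.927 × 0.0730 = 0.214.

d_min ≈ 0.21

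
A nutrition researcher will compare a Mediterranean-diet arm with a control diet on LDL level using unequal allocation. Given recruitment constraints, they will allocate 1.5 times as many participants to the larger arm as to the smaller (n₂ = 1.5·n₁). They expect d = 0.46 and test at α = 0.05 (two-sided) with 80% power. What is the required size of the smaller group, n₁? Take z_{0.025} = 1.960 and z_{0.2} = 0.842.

n₁ = 62

With allocation ratio k = n₂/n₁ = 1.5, Var(x̄₁−x̄₂) = σ²(1/n₁ + 1/(k·n₁)) = σ²·(k+1)/(k·n₁).
So n₁ = (1 + 1/k)·((z_{α/2} + z_β)/d)² = 1.667 × (2.802/0.46)².
n₁ = 1.667 × 37.10 = 61.8.
Round up: n₁ = 62, giving n₂ = 1.5 × 62 = 93.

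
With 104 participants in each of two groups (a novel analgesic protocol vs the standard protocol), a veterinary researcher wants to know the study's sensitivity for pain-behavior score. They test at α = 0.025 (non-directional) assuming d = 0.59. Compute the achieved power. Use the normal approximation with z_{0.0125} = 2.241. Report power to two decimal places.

For two equal groups, power = Φ(d·√(n/2) − z_{α/2}).
d·√(n/2) = 0.59 × √(104/2) = 0.59 × 7.211 = 4.255.
z_β = 4.255 − 2.241 = 2.014.
Power = Φ(2.014) = 0.978.

power ≈ 0.98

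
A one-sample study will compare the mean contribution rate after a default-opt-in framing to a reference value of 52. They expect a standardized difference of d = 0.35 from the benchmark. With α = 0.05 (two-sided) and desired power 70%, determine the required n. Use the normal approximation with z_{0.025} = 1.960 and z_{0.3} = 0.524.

n = 51

For a one-sample test: n = ((z_{α/2} + z_β) / d)².
z_{α/2} + z_β = 1.960 + 0.524 = 2.484.
n = (2.484 / 0.35)² = 7.097² = 50.37.
Round up.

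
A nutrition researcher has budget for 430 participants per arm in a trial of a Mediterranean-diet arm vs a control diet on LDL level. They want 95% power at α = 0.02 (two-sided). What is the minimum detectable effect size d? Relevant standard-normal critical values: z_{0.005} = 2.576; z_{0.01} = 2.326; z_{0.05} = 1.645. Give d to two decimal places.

For two independent groups of n = 430 each: d_min = (z_{α/2} + z_β)·√(2/n).
z-sum = 2.326 + 1.645 = 3.971.
d_min = 3.971 × √(2/430) = 3.971 × 0.0682 = 0.271.

d_min ≈ 0.27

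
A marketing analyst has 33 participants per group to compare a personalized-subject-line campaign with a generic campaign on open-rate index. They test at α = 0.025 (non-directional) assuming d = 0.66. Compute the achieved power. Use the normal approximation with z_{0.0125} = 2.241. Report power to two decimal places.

power ≈ 0.67

For two equal groups, power = Φ(d·√(n/2) − z_{α/2}).
d·√(n/2) = 0.66 × √(33/2) = 0.66 × 4.062 = 2.681.
z_β = 2.681 − 2.241 = 0.440.
Power = Φ(0.440) = 0.670.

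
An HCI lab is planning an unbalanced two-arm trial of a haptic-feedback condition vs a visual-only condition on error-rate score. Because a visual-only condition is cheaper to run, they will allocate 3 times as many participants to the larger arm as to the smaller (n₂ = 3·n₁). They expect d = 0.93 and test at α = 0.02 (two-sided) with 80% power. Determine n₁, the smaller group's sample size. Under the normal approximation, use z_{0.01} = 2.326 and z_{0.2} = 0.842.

n₁ = 16

With allocation ratio k = n₂/n₁ = 3, Var(x̄₁−x̄₂) = σ²(1/n₁ + 1/(k·n₁)) = σ²·(k+1)/(k·n₁).
So n₁ = (1 + 1/k)·((z_{α/2} + z_β)/d)² = 1.333 × (3.168/0.93)².
n₁ = 1.333 × 11.60 = 15.5.
Round up: n₁ = 16, giving n₂ = 3 × 16 = 48.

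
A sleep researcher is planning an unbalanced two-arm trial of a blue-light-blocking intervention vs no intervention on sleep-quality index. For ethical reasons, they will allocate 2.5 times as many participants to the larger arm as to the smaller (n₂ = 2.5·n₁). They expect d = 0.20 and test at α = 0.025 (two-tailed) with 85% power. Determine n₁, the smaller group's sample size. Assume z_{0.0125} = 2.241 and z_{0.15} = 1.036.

n₁ = 376

With allocation ratio k = n₂/n₁ = 2.5, Var(x̄₁−x̄₂) = σ²(1/n₁ + 1/(k·n₁)) = σ²·(k+1)/(k·n₁).
So n₁ = (1 + 1/k)·((z_{α/2} + z_β)/d)² = 1.400 × (3.277/0.20)².
n₁ = 1.400 × 268.47 = 375.9.
Round up: n₁ = 376, giving n₂ = 2.5 × 376 = 940.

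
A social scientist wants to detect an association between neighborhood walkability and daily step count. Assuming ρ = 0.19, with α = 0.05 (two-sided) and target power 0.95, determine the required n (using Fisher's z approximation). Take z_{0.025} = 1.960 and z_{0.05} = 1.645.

n = 355

Fisher's z: C = ½·ln((1+r)/(1−r)) = ½·ln(1.4691) = 0.1923.
n = ((z_{α/2} + z_β)/C)² + 3.
(1.960 + 1.645) / 0.1923 = 3.605 / 0.1923 = 18.747.
n = 18.747² + 3 = 351.44 + 3 = 354.4.
Round up.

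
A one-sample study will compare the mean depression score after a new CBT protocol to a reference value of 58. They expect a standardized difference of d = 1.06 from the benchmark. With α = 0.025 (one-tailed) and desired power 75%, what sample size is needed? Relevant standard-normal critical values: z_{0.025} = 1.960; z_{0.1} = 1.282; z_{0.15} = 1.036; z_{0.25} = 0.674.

n = 7

For a one-sample test: n = ((z_{α} + z_β) / d)².
z_{α} + z_β = 1.960 + 0.674 = 2.634.
n = (2.634 / 1.06)² = 2.485² = 6.17.
Round up.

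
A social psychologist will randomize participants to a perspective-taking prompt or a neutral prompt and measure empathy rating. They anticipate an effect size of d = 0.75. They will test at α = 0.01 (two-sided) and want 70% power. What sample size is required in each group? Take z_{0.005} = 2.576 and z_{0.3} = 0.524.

n = 35 per group

For two independent groups with equal n: n = 2·((z_{α/2} + z_β) / d)².
z_{α/2} + z_β = 2.576 + 0.524 = 3.100.
n = 2 × (3.100 / 0.75)² = 2 × 4.133² = 2 × 17.08 = 34.2.
Round up to the next whole participant.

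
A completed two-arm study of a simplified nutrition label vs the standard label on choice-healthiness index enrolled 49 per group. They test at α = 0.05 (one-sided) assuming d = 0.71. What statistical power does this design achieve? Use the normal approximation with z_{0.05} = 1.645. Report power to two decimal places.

For two equal groups, power = Φ(d·√(n/2) − z_{α}).
d·√(n/2) = 0.71 × √(49/2) = 0.71 × 4.950 = 3.514.
z_β = 3.514 − 1.645 = 1.869.
Power = Φ(1.869) = 0.969.

power ≈ 0.97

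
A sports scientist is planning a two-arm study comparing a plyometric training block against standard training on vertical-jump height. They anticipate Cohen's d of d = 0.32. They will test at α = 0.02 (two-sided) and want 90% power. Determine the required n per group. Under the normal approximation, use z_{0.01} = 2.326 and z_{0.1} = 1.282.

n = 255 per group

For two independent groups with equal n: n = 2·((z_{α/2} + z_β) / d)².
z_{α/2} + z_β = 2.326 + 1.282 = 3.608.
n = 2 × (3.608 / 0.32)² = 2 × 11.275² = 2 × 127.13 = 254.3.
Round up to the next whole participant.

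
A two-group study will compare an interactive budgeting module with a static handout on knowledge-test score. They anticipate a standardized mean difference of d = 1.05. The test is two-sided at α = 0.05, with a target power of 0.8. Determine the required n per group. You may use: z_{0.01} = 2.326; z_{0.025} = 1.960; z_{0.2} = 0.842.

n = 15 per group

For two independent groups with equal n: n = 2·((z_{α/2} + z_β) / d)².
z_{α/2} + z_β = 1.960 + 0.842 = 2.802.
n = 2 × (2.802 / 1.05)² = 2 × 2.669² = 2 × 7.12 = 14.2.
Round up to the next whole participant.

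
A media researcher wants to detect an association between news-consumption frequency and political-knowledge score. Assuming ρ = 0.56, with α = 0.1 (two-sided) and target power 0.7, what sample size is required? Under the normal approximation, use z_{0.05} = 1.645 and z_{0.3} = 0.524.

Fisher's z: C = ½·ln((1+r)/(1−r)) = ½·ln(3.5455) = 0.6328.
n = ((z_{α/2} + z_β)/C)² + 3.
(1.645 + 0.524) / 0.6328 = 2.169 / 0.6328 = 3.428.
n = 3.428² + 3 = 11.75 + 3 = 14.7.
Round up.

n = 15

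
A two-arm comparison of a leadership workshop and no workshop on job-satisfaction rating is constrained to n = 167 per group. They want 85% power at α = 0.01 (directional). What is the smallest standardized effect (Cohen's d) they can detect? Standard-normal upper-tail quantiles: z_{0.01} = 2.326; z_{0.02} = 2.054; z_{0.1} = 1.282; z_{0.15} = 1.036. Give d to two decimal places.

For two independent groups of n = 167 each: d_min = (z_{α} + z_β)·√(2/n).
z-sum = 2.326 + 1.036 = 3.362.
d_min = 3.362 × √(2/167) = 3.362 × 0.1094 = 0.368.

d_min ≈ 0.37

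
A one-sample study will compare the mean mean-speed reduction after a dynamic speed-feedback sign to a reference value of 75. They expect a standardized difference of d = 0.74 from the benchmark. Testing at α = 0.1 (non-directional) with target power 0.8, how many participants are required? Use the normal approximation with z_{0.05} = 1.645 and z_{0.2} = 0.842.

For a one-sample test: n = ((z_{α/2} + z_β) / d)².
z_{α/2} + z_β = 1.645 + 0.842 = 2.487.
n = (2.487 / 0.74)² = 3.361² = 11.30.
Round up.

n = 12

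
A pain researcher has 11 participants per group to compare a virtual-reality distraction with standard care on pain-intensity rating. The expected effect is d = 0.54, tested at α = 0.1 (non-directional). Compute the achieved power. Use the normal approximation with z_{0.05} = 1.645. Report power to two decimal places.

For two equal groups, power = Φ(d·√(n/2) − z_{α/2}).
d·√(n/2) = 0.54 × √(11/2) = 0.54 × 2.345 = 1.266.
z_β = 1.266 − 1.645 = -0.379.
Power = Φ(-0.379) = 0.352.

power ≈ 0.35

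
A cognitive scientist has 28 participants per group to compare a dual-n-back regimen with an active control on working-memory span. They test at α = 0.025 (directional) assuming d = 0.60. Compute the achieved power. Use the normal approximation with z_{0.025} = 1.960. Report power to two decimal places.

For two equal groups, power = Φ(d·√(n/2) − z_{α}).
d·√(n/2) = 0.60 × √(28/2) = 0.60 × 3.742 = 2.245.
z_β = 2.245 − 1.960 = 0.285.
Power = Φ(0.285) = 0.612.

power ≈ 0.61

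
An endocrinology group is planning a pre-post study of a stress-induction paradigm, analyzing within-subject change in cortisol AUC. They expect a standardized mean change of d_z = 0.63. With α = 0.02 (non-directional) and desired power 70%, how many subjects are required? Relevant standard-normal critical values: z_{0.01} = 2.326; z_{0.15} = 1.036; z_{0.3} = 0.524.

n = 21 pairs

For a paired (one-sample on differences) test: n = ((z_{α/2} + z_β) / d)².
z_{α/2} + z_β = 2.326 + 0.524 = 2.850.
n = (2.850 / 0.63)² = 4.524² = 20.46.
Round up.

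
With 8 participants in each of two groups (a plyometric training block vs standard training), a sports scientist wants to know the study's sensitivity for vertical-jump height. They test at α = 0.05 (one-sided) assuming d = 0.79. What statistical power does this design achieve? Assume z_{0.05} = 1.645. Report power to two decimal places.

power ≈ 0.47

For two equal groups, power = Φ(d·√(n/2) − z_{α}).
d·√(n/2) = 0.79 × √(8/2) = 0.79 × 2.000 = 1.580.
z_β = 1.580 − 1.645 = -0.065.
Power = Φ(-0.065) = 0.474.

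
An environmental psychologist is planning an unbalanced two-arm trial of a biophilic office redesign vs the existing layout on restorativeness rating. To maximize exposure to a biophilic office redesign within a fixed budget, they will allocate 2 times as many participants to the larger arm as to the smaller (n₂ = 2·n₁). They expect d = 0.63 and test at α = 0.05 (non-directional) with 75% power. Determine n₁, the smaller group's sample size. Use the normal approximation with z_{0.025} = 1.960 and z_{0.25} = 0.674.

With allocation ratio k = n₂/n₁ = 2, Var(x̄₁−x̄₂) = σ²(1/n₁ + 1/(k·n₁)) = σ²·(k+1)/(k·n₁).
So n₁ = (1 + 1/k)·((z_{α/2} + z_β)/d)² = 1.500 × (2.634/0.63)².
n₁ = 1.500 × 17.48 = 26.2.
Round up: n₁ = 27, giving n₂ = 2 × 27 = 54.

n₁ = 27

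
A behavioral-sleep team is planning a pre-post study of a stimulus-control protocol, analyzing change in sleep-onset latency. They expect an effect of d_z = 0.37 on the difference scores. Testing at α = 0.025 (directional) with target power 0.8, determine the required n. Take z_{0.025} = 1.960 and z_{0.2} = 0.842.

For a paired (one-sample on differences) test: n = ((z_{α} + z_β) / d)².
z_{α} + z_β = 1.960 + 0.842 = 2.802.
n = (2.802 / 0.37)² = 7.573² = 57.35.
Round up.

n = 58 pairs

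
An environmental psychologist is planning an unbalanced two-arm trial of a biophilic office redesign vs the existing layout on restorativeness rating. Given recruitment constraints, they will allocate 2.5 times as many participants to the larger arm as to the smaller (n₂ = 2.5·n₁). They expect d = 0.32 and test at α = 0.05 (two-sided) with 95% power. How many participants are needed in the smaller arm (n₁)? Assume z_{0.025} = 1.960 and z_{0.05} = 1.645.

With allocation ratio k = n₂/n₁ = 2.5, Var(x̄₁−x̄₂) = σ²(1/n₁ + 1/(k·n₁)) = σ²·(k+1)/(k·n₁).
So n₁ = (1 + 1/k)·((z_{α/2} + z_β)/d)² = 1.400 × (3.605/0.32)².
n₁ = 1.400 × 126.91 = 177.7.
Round up: n₁ = 178, giving n₂ = 2.5 × 178 = 445.

n₁ = 178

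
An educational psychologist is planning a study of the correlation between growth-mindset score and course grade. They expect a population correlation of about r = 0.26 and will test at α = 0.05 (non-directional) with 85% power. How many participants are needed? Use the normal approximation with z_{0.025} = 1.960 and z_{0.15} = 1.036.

n = 130

Fisher's z: C = ½·ln((1+r)/(1−r)) = ½·ln(1.7027) = 0.2661.
n = ((z_{α/2} + z_β)/C)² + 3.
(1.960 + 1.036) / 0.2661 = 2.996 / 0.2661 = 11.259.
n = 11.259² + 3 = 126.76 + 3 = 129.8.
Round up.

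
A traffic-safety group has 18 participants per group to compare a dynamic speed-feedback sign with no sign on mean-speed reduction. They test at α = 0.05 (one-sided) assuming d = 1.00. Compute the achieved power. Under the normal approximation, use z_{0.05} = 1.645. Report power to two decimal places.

power ≈ 0.91

For two equal groups, power = Φ(d·√(n/2) − z_{α}).
d·√(n/2) = 1.00 × √(18/2) = 1.00 × 3.000 = 3.000.
z_β = 3.000 − 1.645 = 1.355.
Power = Φ(1.355) = 0.912.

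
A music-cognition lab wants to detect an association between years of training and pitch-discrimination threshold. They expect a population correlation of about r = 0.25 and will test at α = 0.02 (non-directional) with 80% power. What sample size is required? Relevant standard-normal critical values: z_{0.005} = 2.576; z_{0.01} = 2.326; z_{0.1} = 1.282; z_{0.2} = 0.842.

Fisher's z: C = ½·ln((1+r)/(1−r)) = ½·ln(1.6667) = 0.2554.
n = ((z_{α/2} + z_β)/C)² + 3.
(2.326 + 0.842) / 0.2554 = 3.168 / 0.2554 = 12.404.
n = 12.404² + 3 = 153.86 + 3 = 156.9.
Round up.

n = 157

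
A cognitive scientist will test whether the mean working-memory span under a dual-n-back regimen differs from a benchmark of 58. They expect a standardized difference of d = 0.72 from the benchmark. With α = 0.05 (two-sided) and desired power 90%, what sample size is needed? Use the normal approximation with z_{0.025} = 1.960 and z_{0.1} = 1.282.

For a one-sample test: n = ((z_{α/2} + z_β) / d)².
z_{α/2} + z_β = 1.960 + 1.282 = 3.242.
n = (3.242 / 0.72)² = 4.503² = 20.28.
Round up.

n = 21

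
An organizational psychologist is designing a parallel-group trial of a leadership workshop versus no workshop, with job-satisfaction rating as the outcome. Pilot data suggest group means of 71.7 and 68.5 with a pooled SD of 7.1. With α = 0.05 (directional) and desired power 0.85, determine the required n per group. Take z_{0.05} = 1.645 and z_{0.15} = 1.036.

n = 71 per group

Cohen's d = |M₁ − M₂| / SD_pooled = |71.7 − 68.5| / 7.1 = 3.2 / 7.1 = 0.451.
For two independent groups with equal n: n = 2·((z_{α} + z_β) / d)².
z_{α} + z_β = 1.645 + 1.036 = 2.681.
n = 2 × (2.681 / 0.451)² = 2 × 5.945² = 2 × 35.34 = 70.7.
Round up to the next whole participant.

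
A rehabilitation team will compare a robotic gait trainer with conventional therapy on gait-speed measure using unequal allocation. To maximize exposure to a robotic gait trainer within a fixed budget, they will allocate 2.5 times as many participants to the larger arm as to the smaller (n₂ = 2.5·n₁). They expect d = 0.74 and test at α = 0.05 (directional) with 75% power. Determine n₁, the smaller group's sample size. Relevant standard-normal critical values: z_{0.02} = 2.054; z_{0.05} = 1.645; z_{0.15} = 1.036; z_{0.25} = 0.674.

n₁ = 14

With allocation ratio k = n₂/n₁ = 2.5, Var(x̄₁−x̄₂) = σ²(1/n₁ + 1/(k·n₁)) = σ²·(k+1)/(k·n₁).
So n₁ = (1 + 1/k)·((z_{α} + z_β)/d)² = 1.400 × (2.319/0.74)².
n₁ = 1.400 × 9.82 = 13.7.
Round up: n₁ = 14, giving n₂ = 2.5 × 14 = 35.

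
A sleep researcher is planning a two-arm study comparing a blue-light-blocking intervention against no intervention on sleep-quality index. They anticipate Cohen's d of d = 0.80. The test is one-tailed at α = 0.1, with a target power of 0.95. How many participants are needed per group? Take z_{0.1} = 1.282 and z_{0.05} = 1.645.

n = 27 per group

For two independent groups with equal n: n = 2·((z_{α} + z_β) / d)².
z_{α} + z_β = 1.282 + 1.645 = 2.927.
n = 2 × (2.927 / 0.80)² = 2 × 3.659² = 2 × 13.39 = 26.8.
Round up to the next whole participant.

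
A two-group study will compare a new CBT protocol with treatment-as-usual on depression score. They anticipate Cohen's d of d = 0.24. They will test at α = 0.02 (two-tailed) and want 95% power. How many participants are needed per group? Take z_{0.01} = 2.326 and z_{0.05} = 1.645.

For two independent groups with equal n: n = 2·((z_{α/2} + z_β) / d)².
z_{α/2} + z_β = 2.326 + 1.645 = 3.971.
n = 2 × (3.971 / 0.24)² = 2 × 16.546² = 2 × 273.76 = 547.5.
Round up to the next whole participant.

n = 548 per group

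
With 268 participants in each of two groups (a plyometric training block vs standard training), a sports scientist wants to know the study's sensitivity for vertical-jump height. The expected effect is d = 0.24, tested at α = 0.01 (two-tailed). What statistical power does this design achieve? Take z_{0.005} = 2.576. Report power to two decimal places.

For two equal groups, power = Φ(d·√(n/2) − z_{α/2}).
d·√(n/2) = 0.24 × √(268/2) = 0.24 × 11.576 = 2.778.
z_β = 2.778 − 2.576 = 0.202.
Power = Φ(0.202) = 0.580.

power ≈ 0.58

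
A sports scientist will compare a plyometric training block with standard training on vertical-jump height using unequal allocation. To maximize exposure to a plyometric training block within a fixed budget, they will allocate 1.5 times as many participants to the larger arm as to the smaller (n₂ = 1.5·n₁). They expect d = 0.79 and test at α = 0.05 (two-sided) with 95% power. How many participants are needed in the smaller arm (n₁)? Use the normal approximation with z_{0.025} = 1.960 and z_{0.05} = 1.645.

n₁ = 35

With allocation ratio k = n₂/n₁ = 1.5, Var(x̄₁−x̄₂) = σ²(1/n₁ + 1/(k·n₁)) = σ²·(k+1)/(k·n₁).
So n₁ = (1 + 1/k)·((z_{α/2} + z_β)/d)² = 1.667 × (3.605/0.79)².
n₁ = 1.667 × 20.82 = 34.7.
Round up: n₁ = 35, giving n₂ = ⌈1.5 × 35⌉ = ⌈52.5⌉ = 53.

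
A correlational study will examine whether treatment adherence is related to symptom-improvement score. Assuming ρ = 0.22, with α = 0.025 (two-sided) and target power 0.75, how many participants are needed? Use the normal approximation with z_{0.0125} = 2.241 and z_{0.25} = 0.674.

Fisher's z: C = ½·ln((1+r)/(1−r)) = ½·ln(1.5641) = 0.2237.
n = ((z_{α/2} + z_β)/C)² + 3.
(2.241 + 0.674) / 0.2237 = 2.915 / 0.2237 = 13.031.
n = 13.031² + 3 = 169.80 + 3 = 172.8.
Round up.

n = 173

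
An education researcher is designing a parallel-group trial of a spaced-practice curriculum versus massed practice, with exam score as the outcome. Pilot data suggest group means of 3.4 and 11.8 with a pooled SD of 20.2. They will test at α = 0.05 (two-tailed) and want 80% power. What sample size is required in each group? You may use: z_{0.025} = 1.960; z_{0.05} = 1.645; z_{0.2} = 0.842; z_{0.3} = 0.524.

n = 91 per group

Cohen's d = |M₁ − M₂| / SD_pooled = |3.4 − 11.8| / 20.2 = 8.4 / 20.2 = 0.416.
For two independent groups with equal n: n = 2·((z_{α/2} + z_β) / d)².
z_{α/2} + z_β = 1.960 + 0.842 = 2.802.
n = 2 × (2.802 / 0.416)² = 2 × 6.736² = 2 × 45.37 = 90.7.
Round up to the next whole participant.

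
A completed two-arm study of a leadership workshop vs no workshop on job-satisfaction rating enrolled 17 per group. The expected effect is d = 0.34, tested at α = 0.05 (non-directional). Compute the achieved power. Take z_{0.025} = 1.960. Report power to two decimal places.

For two equal groups, power = Φ(d·√(n/2) − z_{α/2}).
d·√(n/2) = 0.34 × √(17/2) = 0.34 × 2.915 = 0.991.
z_β = 0.991 − 1.960 = -0.969.
Power = Φ(-0.969) = 0.166.

power ≈ 0.17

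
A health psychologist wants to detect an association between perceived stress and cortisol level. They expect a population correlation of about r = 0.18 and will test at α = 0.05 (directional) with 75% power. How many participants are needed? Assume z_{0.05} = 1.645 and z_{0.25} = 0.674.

Fisher's z: C = ½·ln((1+r)/(1−r)) = ½·ln(1.4390) = 0.1820.
n = ((z_{α} + z_β)/C)² + 3.
(1.645 + 0.674) / 0.1820 = 2.319 / 0.1820 = 12.742.
n = 12.742² + 3 = 162.35 + 3 = 165.4.
Round up.

n = 166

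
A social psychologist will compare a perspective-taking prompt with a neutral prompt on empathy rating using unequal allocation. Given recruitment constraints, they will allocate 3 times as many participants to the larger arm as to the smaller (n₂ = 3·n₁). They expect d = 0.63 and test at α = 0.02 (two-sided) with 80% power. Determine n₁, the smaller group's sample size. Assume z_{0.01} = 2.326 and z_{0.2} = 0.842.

With allocation ratio k = n₂/n₁ = 3, Var(x̄₁−x̄₂) = σ²(1/n₁ + 1/(k·n₁)) = σ²·(k+1)/(k·n₁).
So n₁ = (1 + 1/k)·((z_{α/2} + z_β)/d)² = 1.333 × (3.168/0.63)².
n₁ = 1.333 × 25.29 = 33.7.
Round up: n₁ = 34, giving n₂ = 3 × 34 = 102.

n₁ = 34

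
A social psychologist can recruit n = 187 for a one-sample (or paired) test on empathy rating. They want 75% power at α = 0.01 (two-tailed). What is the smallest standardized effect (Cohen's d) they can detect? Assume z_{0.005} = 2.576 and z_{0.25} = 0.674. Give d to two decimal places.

d_min ≈ 0.24

For a single sample (or paired design) of n = 187: d_min = (z_{α/2} + z_β)/√n.
z-sum = 2.576 + 0.674 = 3.250.
d_min = 3.250 / √187 = 3.250 / 13.675 = 0.238.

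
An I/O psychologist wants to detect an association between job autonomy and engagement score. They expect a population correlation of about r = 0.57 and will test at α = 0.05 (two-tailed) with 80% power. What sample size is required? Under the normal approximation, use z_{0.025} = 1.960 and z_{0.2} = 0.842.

n = 22

Fisher's z: C = ½·ln((1+r)/(1−r)) = ½·ln(3.6512) = 0.6475.
n = ((z_{α/2} + z_β)/C)² + 3.
(1.960 + 0.842) / 0.6475 = 2.802 / 0.6475 = 4.327.
n = 4.327² + 3 = 18.73 + 3 = 21.7.
Round up.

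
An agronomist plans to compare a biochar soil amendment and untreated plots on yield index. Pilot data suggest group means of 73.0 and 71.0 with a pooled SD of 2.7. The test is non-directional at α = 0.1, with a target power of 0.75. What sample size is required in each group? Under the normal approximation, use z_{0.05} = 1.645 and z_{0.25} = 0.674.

n = 20 per group

Cohen's d = |M₁ − M₂| / SD_pooled = |73.0 − 71.0| / 2.7 = 2.0 / 2.7 = 0.741.
For two independent groups with equal n: n = 2·((z_{α/2} + z_β) / d)².
z_{α/2} + z_β = 1.645 + 0.674 = 2.319.
n = 2 × (2.319 / 0.741)² = 2 × 3.130² = 2 × 9.79 = 19.6.
Round up to the next whole participant.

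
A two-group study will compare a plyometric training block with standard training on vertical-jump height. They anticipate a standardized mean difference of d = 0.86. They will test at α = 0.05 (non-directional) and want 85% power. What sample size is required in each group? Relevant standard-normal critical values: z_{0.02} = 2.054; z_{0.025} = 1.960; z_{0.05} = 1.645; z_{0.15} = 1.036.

n = 25 per group

For two independent groups with equal n: n = 2·((z_{α/2} + z_β) / d)².
z_{α/2} + z_β = 1.960 + 1.036 = 2.996.
n = 2 × (2.996 / 0.86)² = 2 × 3.484² = 2 × 12.14 = 24.3.
Round up to the next whole participant.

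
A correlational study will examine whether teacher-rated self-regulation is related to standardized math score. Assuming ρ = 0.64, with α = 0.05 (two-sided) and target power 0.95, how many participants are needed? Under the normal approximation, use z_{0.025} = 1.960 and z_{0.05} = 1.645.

Fisher's z: C = ½·ln((1+r)/(1−r)) = ½·ln(4.5556) = 0.7582.
n = ((z_{α/2} + z_β)/C)² + 3.
(1.960 + 1.645) / 0.7582 = 3.605 / 0.7582 = 4.755.
n = 4.755² + 3 = 22.61 + 3 = 25.6.
Round up.

n = 26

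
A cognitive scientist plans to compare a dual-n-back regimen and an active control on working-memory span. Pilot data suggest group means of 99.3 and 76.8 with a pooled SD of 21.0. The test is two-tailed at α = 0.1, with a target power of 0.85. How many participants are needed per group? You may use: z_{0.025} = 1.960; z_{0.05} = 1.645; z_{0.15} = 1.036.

n = 13 per group

Cohen's d = |M₁ − M₂| / SD_pooled = |99.3 − 76.8| / 21.0 = 22.5 / 21.0 = 1.071.
For two independent groups with equal n: n = 2·((z_{α/2} + z_β) / d)².
z_{α/2} + z_β = 1.645 + 1.036 = 2.681.
n = 2 × (2.681 / 1.071)² = 2 × 2.503² = 2 × 6.27 = 12.5.
Round up to the next whole participant.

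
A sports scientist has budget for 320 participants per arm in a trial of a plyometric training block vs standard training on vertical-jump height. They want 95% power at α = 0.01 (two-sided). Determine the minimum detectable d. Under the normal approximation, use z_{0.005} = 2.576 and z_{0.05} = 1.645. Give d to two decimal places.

For two independent groups of n = 320 each: d_min = (z_{α/2} + z_β)·√(2/n).
z-sum = 2.576 + 1.645 = 4.221.
d_min = 4.221 × √(2/320) = 4.221 × 0.0791 = 0.334.

d_min ≈ 0.33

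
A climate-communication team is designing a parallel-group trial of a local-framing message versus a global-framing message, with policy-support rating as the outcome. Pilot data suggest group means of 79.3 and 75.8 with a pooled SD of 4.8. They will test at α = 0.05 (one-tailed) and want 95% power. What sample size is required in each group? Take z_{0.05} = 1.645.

n = 41 per group

Cohen's d = |M₁ − M₂| / SD_pooled = |79.3 − 75.8| / 4.8 = 3.5 / 4.8 = 0.729.
For two independent groups with equal n: n = 2·((z_{α} + z_β) / d)².
z_{α} + z_β = 1.645 + 1.645 = 3.290.
n = 2 × (3.290 / 0.729)² = 2 × 4.513² = 2 × 20.37 = 40.7.
Round up to the next whole participant.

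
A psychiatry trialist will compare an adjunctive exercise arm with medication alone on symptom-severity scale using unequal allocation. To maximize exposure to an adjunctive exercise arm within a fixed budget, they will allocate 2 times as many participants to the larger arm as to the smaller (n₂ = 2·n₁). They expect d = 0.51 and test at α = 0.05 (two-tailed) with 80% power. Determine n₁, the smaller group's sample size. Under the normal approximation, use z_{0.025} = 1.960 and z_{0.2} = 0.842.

With allocation ratio k = n₂/n₁ = 2, Var(x̄₁−x̄₂) = σ²(1/n₁ + 1/(k·n₁)) = σ²·(k+1)/(k·n₁).
So n₁ = (1 + 1/k)·((z_{α/2} + z_β)/d)² = 1.500 × (2.802/0.51)².
n₁ = 1.500 × 30.19 = 45.3.
Round up: n₁ = 46, giving n₂ = 2 × 46 = 92.

n₁ = 46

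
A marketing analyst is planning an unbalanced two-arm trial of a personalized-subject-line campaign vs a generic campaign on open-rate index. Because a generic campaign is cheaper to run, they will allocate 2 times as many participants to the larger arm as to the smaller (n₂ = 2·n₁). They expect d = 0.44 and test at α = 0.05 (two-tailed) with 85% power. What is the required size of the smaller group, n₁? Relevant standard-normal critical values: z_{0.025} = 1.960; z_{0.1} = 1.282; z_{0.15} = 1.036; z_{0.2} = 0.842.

With allocation ratio k = n₂/n₁ = 2, Var(x̄₁−x̄₂) = σ²(1/n₁ + 1/(k·n₁)) = σ²·(k+1)/(k·n₁).
So n₁ = (1 + 1/k)·((z_{α/2} + z_β)/d)² = 1.500 × (2.996/0.44)².
n₁ = 1.500 × 46.36 = 69.5.
Round up: n₁ = 70, giving n₂ = 2 × 70 = 140.

n₁ = 70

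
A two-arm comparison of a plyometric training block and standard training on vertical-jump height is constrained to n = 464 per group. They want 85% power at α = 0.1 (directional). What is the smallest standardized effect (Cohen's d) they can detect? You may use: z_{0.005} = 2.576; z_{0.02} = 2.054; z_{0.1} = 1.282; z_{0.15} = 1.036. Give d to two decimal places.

d_min ≈ 0.15

For two independent groups of n = 464 each: d_min = (z_{α} + z_β)·√(2/n).
z-sum = 1.282 + 1.036 = 2.318.
d_min = 2.318 × √(2/464) = 2.318 × 0.0657 = 0.152.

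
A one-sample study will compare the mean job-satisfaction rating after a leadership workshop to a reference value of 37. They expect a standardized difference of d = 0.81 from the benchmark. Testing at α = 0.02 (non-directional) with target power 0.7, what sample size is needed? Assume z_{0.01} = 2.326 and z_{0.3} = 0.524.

For a one-sample test: n = ((z_{α/2} + z_β) / d)².
z_{α/2} + z_β = 2.326 + 0.524 = 2.850.
n = (2.850 / 0.81)² = 3.519² = 12.38.
Round up.

n = 13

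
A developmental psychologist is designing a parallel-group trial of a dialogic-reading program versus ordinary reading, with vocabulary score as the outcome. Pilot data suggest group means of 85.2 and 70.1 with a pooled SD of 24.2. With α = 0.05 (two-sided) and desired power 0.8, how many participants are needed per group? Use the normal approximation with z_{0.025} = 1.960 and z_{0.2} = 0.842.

Cohen's d = |M₁ − M₂| / SD_pooled = |85.2 − 70.1| / 24.2 = 15.1 / 24.2 = 0.624.
For two independent groups with equal n: n = 2·((z_{α/2} + z_β) / d)².
z_{α/2} + z_β = 1.960 + 0.842 = 2.802.
n = 2 × (2.802 / 0.624)² = 2 × 4.490² = 2 × 20.16 = 40.3.
Round up to the next whole participant.

n = 41 per group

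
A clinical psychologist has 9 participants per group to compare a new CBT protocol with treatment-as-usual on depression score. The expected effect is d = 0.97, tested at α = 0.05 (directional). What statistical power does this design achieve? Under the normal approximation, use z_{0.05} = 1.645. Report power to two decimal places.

For two equal groups, power = Φ(d·√(n/2) − z_{α}).
d·√(n/2) = 0.97 × √(9/2) = 0.97 × 2.121 = 2.058.
z_β = 2.058 − 1.645 = 0.413.
Power = Φ(0.413) = 0.660.

power ≈ 0.66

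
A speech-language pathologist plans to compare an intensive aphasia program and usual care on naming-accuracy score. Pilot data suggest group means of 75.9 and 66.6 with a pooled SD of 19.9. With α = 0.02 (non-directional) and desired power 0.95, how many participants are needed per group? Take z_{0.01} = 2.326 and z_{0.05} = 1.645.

Cohen's d = |M₁ − M₂| / SD_pooled = |75.9 − 66.6| / 19.9 = 9.3 / 19.9 = 0.467.
For two independent groups with equal n: n = 2·((z_{α/2} + z_β) / d)².
z_{α/2} + z_β = 2.326 + 1.645 = 3.971.
n = 2 × (3.971 / 0.467)² = 2 × 8.503² = 2 × 72.30 = 144.6.
Round up to the next whole participant.

n = 145 per group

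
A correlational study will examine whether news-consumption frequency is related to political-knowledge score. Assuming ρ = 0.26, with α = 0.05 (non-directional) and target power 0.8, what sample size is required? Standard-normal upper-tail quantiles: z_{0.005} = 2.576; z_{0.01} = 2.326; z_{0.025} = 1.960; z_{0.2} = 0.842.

Fisher's z: C = ½·ln((1+r)/(1−r)) = ½·ln(1.7027) = 0.2661.
n = ((z_{α/2} + z_β)/C)² + 3.
(1.960 + 0.842) / 0.2661 = 2.802 / 0.2661 = 10.530.
n = 10.530² + 3 = 110.88 + 3 = 113.9.
Round up.

n = 114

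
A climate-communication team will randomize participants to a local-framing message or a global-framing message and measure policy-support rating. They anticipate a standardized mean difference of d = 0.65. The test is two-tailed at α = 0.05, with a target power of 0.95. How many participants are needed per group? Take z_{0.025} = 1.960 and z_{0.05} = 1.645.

n = 62 per group

For two independent groups with equal n: n = 2·((z_{α/2} + z_β) / d)².
z_{α/2} + z_β = 1.960 + 1.645 = 3.605.
n = 2 × (3.605 / 0.65)² = 2 × 5.546² = 2 × 30.76 = 61.5.
Round up to the next whole participant.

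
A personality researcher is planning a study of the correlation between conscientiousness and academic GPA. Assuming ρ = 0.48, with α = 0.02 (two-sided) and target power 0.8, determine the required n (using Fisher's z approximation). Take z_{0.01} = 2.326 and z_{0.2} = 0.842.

Fisher's z: C = ½·ln((1+r)/(1−r)) = ½·ln(2.8462) = 0.5230.
n = ((z_{α/2} + z_β)/C)² + 3.
(2.326 + 0.842) / 0.5230 = 3.168 / 0.5230 = 6.057.
n = 6.057² + 3 = 36.69 + 3 = 39.7.
Round up.

n = 40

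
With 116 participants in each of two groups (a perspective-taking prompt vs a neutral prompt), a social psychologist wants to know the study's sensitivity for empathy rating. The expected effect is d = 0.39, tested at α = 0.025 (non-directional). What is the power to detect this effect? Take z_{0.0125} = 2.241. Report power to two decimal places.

power ≈ 0.77

For two equal groups, power = Φ(d·√(n/2) − z_{α/2}).
d·√(n/2) = 0.39 × √(116/2) = 0.39 × 7.616 = 2.970.
z_β = 2.970 − 2.241 = 0.729.
Power = Φ(0.729) = 0.767.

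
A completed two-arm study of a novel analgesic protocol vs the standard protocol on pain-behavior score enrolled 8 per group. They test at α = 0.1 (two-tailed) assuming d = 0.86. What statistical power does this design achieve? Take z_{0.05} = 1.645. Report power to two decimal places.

power ≈ 0.53

For two equal groups, power = Φ(d·√(n/2) − z_{α/2}).
d·√(n/2) = 0.86 × √(8/2) = 0.86 × 2.000 = 1.720.
z_β = 1.720 − 1.645 = 0.075.
Power = Φ(0.075) = 0.530.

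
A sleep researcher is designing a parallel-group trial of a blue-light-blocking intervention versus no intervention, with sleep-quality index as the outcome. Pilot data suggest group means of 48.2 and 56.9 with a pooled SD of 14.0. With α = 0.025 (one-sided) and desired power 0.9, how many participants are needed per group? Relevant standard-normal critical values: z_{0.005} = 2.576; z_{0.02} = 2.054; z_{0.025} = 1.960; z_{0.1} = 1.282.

Cohen's d = |M₁ − M₂| / SD_pooled = |48.2 − 56.9| / 14.0 = 8.7 / 14.0 = 0.621.
For two independent groups with equal n: n = 2·((z_{α} + z_β) / d)².
z_{α} + z_β = 1.960 + 1.282 = 3.242.
n = 2 × (3.242 / 0.621)² = 2 × 5.221² = 2 × 27.25 = 54.5.
Round up to the next whole participant.

n = 55 per group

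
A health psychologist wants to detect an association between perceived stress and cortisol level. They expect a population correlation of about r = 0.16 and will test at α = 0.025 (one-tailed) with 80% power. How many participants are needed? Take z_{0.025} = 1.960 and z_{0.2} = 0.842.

Fisher's z: C = ½·ln((1+r)/(1−r)) = ½·ln(1.3810) = 0.1614.
n = ((z_{α} + z_β)/C)² + 3.
(1.960 + 0.842) / 0.1614 = 2.802 / 0.1614 = 17.361.
n = 17.361² + 3 = 301.39 + 3 = 304.4.
Round up.

n = 305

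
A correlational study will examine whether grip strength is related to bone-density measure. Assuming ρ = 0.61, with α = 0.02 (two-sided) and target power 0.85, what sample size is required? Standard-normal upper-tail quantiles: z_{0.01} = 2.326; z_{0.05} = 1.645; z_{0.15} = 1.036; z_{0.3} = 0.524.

Fisher's z: C = ½·ln((1+r)/(1−r)) = ½·ln(4.1282) = 0.7089.
n = ((z_{α/2} + z_β)/C)² + 3.
(2.326 + 1.036) / 0.7089 = 3.362 / 0.7089 = 4.743.
n = 4.743² + 3 = 22.49 + 3 = 25.5.
Round up.

n = 26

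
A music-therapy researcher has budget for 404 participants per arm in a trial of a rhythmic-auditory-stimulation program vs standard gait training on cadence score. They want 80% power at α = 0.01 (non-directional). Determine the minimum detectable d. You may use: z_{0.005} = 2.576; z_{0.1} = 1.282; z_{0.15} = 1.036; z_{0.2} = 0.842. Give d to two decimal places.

For two independent groups of n = 404 each: d_min = (z_{α/2} + z_β)·√(2/n).
z-sum = 2.576 + 0.842 = 3.418.
d_min = 3.418 × √(2/404) = 3.418 × 0.0704 = 0.240.

d_min ≈ 0.24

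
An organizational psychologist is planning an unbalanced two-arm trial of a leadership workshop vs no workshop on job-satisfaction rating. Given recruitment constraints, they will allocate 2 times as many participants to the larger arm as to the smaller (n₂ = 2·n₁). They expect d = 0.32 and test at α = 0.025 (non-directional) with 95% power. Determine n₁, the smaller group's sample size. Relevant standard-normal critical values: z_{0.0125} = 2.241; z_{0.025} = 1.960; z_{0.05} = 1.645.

With allocation ratio k = n₂/n₁ = 2, Var(x̄₁−x̄₂) = σ²(1/n₁ + 1/(k·n₁)) = σ²·(k+1)/(k·n₁).
So n₁ = (1 + 1/k)·((z_{α/2} + z_β)/d)² = 1.500 × (3.886/0.32)².
n₁ = 1.500 × 147.47 = 221.2.
Round up: n₁ = 222, giving n₂ = 2 × 222 = 444.

n₁ = 222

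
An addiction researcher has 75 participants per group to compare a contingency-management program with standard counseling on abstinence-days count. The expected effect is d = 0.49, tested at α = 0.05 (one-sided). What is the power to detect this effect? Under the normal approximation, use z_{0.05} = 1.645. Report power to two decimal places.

For two equal groups, power = Φ(d·√(n/2) − z_{α}).
d·√(n/2) = 0.49 × √(75/2) = 0.49 × 6.124 = 3.001.
z_β = 3.001 − 1.645 = 1.356.
Power = Φ(1.356) = 0.912.

power ≈ 0.91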